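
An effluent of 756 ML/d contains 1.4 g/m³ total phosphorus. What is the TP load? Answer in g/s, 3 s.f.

756 ML/d = 8.75 m³/s.
Mass flux = Q·C = 8.75 m³/s × 1.4 g/m³ = 12.25 g/s.

12.2 g/s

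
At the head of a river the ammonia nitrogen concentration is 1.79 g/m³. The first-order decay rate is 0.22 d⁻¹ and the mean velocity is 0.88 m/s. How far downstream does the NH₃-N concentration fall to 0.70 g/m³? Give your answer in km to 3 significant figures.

From C = C₀·e^(−kt), t = ln(C₀/C)/k = ln(1.79/0.70)/0.22 = 0.9389/0.22 = 4.268 d.
Distance = v·t = 0.88 m/s × 3.687e+05 s = 3.245e+05 m = 324.5 km.

324 km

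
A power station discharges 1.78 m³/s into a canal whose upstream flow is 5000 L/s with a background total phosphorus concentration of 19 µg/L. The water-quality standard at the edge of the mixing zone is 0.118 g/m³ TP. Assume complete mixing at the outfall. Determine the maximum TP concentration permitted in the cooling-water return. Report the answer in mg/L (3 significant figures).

5000 L/s = 5 m³/s.
19 µg/L = 0.019 mg/L.
Mass balance: 0.118·6.78 = 1.78·Cₑ + 5·0.019.
Cₑ = (0.8 − 0.095) / 1.78 = 0.3961 mg/L.

0.396 mg/L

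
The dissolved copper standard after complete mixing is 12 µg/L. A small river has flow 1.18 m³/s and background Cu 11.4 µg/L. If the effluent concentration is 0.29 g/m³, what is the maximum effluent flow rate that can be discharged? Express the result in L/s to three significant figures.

11.4 µg/L = 0.0114 mg/L.
12 µg/L = 0.012 mg/L.
Mass balance at complete mixing: C_std·(Q_w + Q_r) = Q_w·C_e + Q_r·C_b.
Rearranging, Q_w = Q_r·(C_std − C_b)/(C_e − C_std) = 1.18·(0.012 − 0.0114) / (0.29 − 0.012) = 0.002547 m³/s.
= 2.547 L/s.

2.55 L/s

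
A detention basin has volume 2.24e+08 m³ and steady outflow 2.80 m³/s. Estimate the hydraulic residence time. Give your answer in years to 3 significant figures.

Q = 2.80 m³/s × 3.156e+07 s/yr = 8.836e+07 m³/yr.
Hydraulic residence time τ = V/Q = 2.24e+08/8.836e+07 = 2.535 yr.

2.54 yr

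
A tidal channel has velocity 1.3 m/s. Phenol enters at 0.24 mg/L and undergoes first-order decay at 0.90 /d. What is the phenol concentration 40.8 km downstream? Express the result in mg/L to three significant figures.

Travel time t = 40.8 km / 1.3 m/s = 4.08e+04/1.3 = 3.138e+04 s = 0.3632 d.
First-order decay: C = 0.24·exp(−0.90·0.3632) = 0.24·0.7211 = 0.1731 mg/L.

0.173 mg/L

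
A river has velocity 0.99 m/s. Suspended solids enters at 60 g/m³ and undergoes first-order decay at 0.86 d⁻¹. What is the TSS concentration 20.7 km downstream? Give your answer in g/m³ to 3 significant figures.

Travel time t = 20.7 km / 0.99 m/s = 2.07e+04/0.99 = 2.091e+04 s = 0.242 d.
First-order decay: C = 60·exp(−0.86·0.242) = 60·0.8121 = 48.73 g/m³.

48.7 g/m³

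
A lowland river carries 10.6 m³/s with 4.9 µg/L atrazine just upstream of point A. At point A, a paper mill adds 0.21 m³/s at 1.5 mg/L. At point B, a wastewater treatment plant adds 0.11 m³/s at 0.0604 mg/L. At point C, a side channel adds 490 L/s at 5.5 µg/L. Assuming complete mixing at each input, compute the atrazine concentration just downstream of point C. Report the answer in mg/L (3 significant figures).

4.9 µg/L = 0.0049 mg/L.
After input A: C = (10.6·0.0049 + 0.21·1.5) / 10.81 = 0.03394 mg/L.
After input B: C = (10.81·0.03394 + 0.11·0.0604) / 10.92 = 0.03421 mg/L.
490 L/s = 0.49 m³/s.
5.5 µg/L = 0.0055 mg/L.
After input C: C = (10.92·0.03421 + 0.49·0.0055) / 11.41 = 0.03298 mg/L.

0.0330 mg/L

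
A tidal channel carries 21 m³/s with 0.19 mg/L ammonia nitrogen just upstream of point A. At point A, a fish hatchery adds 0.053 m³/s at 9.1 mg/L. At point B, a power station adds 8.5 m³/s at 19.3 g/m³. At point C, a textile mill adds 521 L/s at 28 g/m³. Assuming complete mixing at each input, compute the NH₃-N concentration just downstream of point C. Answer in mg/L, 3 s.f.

6.09 mg/L

After input A: C = (21·0.19 + 0.053·9.1) / 21.05 = 0.2124 mg/L.
After input B: C = (21.05·0.2124 + 8.5·19.3) / 29.55 = 5.702 mg/L.
521 L/s = 0.521 m³/s.
After input C: C = (29.55·5.702 + 0.521·28) / 30.07 = 6.089 mg/L.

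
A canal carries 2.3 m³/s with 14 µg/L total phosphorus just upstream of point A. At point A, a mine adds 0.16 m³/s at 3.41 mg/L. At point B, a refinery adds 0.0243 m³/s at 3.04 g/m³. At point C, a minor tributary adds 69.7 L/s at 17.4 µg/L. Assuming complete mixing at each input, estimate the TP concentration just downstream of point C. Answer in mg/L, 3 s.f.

0.256 mg/L

14 µg/L = 0.014 mg/L.
After input A: C = (2.3·0.014 + 0.16·3.41) / 2.46 = 0.2349 mg/L.
After input B: C = (2.46·0.2349 + 0.0243·3.04) / 2.484 = 0.2623 mg/L.
69.7 L/s = 0.0697 m³/s.
17.4 µg/L = 0.0174 mg/L.
After input C: C = (2.484·0.2623 + 0.0697·0.0174) / 2.554 = 0.2556 mg/L.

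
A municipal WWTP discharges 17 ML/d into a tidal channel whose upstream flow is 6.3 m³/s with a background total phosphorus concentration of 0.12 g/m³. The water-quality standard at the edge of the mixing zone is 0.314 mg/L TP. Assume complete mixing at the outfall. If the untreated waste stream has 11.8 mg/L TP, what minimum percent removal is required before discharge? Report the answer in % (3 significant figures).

17 ML/d = 0.1968 m³/s.
Mass balance: 0.314·6.497 = 0.1968·Cₑ + 6.3·0.12.
Cₑ = (2.04 − 0.756) / 0.1968 = 6.526 mg/L.
Required removal = 1 − 6.526/11.8 = 44.7 %.

44.7 %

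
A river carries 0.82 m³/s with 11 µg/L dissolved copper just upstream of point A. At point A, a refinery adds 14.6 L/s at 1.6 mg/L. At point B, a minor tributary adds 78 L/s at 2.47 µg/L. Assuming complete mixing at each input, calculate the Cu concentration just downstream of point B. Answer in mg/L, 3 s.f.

11 µg/L = 0.011 mg/L.
14.6 L/s = 0.0146 m³/s.
After input A: C = (0.82·0.011 + 0.0146·1.6) / 0.8346 = 0.0388 mg/L.
78 L/s = 0.078 m³/s.
2.47 µg/L = 0.00247 mg/L.
After input B: C = (0.8346·0.0388 + 0.078·0.00247) / 0.9126 = 0.03569 mg/L.

0.0357 mg/L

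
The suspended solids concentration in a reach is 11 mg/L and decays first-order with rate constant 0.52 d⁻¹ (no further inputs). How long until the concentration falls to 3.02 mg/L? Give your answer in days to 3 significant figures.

t = ln(C₀/C)/k = ln(11/3.02)/0.52 = 1.293/0.52 = 2.486 d.

2.49 d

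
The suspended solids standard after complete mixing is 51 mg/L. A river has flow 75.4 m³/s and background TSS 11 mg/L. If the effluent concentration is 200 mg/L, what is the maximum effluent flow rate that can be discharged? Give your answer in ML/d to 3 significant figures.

Mass balance at complete mixing: C_std·(Q_w + Q_r) = Q_w·C_e + Q_r·C_b.
Rearranging, Q_w = Q_r·(C_std − C_b)/(C_e − C_std) = 75.4·(51 − 11) / (200 − 51) = 20.24 m³/s.
= 1749 ML/d.

1750 ML/d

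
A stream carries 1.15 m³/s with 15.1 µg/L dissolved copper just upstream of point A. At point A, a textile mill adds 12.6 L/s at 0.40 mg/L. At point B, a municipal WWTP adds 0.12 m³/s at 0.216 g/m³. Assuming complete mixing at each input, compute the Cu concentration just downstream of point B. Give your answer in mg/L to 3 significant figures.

0.0377 mg/L

15.1 µg/L = 0.0151 mg/L.
12.6 L/s = 0.0126 m³/s.
After input A: C = (1.15·0.0151 + 0.0126·0.4) / 1.163 = 0.01927 mg/L.
After input B: C = (1.163·0.01927 + 0.12·0.216) / 1.283 = 0.03768 mg/L.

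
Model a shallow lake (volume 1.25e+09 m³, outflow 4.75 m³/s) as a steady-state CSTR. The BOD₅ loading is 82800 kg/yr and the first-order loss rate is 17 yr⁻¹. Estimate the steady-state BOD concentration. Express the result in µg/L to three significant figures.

Outflow Q = 4.75 m³/s × 3.156e+07 s/yr = 1.499e+08 m³/yr.
Steady-state CSTR mass balance: W = Q·C + k·V·C, so C = W/(Q + kV).
Q + kV = 1.499e+08 + 17·1.25e+09 = 2.14e+10 m³/yr.
C = 82800/2.14e+10 = 3.869e-06 kg/m³ = 0.003869 mg/L = 3.869 µg/L.

3.87 µg/L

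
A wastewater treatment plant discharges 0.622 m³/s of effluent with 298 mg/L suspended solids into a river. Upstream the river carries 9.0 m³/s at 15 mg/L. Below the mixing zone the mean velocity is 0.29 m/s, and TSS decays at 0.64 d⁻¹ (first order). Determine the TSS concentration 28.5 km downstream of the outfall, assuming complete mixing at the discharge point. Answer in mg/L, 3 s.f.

16.1 mg/L

After complete mixing, C₀ = (0.622·298 + 9·15) / 9.622 = 33.29 mg/L.
Travel time t = 2.85e+04 m / 0.29 m/s = 9.828e+04 s = 1.137 d.
C = 33.29·exp(−0.64·1.137) = 33.29·0.4829 = 16.08 mg/L.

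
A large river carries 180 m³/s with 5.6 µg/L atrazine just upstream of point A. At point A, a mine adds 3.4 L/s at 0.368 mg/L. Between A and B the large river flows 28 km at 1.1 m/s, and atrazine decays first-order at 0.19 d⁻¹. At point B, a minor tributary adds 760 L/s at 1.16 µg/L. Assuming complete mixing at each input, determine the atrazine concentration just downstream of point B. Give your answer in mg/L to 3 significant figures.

0.00528 mg/L

5.6 µg/L = 0.0056 mg/L.
3.4 L/s = 0.0034 m³/s.
After input A: C = (180·0.0056 + 0.0034·0.368) / 180 = 0.005607 mg/L.
Over the 28 km reach to input B (t = 2.545e+04 s = 0.2946 d), decay gives C = 0.005607·exp(−0.19·0.2946) = 0.005302 mg/L.
760 L/s = 0.76 m³/s.
1.16 µg/L = 0.00116 mg/L.
After input B: C = (180·0.005302 + 0.76·0.00116) / 180.8 = 0.005284 mg/L.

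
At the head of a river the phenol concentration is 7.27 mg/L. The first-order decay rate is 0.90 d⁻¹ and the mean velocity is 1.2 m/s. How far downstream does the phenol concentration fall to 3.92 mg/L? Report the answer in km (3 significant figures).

71.2 km

From C = C₀·e^(−kt), t = ln(C₀/C)/k = ln(7.27/3.92)/0.90 = 0.6177/0.90 = 0.6863 d.
Distance = v·t = 1.2 m/s × 5.93e+04 s = 7.115e+04 m = 71.15 km.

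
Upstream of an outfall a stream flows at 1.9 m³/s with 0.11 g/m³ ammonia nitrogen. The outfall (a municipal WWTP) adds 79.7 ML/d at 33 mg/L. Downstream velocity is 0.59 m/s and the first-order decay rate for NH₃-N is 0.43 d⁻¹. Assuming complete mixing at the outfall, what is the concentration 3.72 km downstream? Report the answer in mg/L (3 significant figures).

10.5 mg/L

79.7 ML/d = 0.9225 m³/s.
After complete mixing, C₀ = (0.9225·33 + 1.9·0.11) / 2.822 = 10.86 mg/L.
Travel time t = 3720 m / 0.59 m/s = 6305 s = 0.07298 d.
C = 10.86·exp(−0.43·0.07298) = 10.86·0.9691 = 10.52 mg/L.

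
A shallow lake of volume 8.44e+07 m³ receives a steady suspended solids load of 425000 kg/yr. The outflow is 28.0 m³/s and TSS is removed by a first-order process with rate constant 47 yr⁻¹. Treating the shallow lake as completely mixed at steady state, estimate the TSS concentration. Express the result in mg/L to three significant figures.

0.0876 mg/L

Outflow Q = 28.0 m³/s × 3.156e+07 s/yr = 8.836e+08 m³/yr.
Steady-state CSTR mass balance: W = Q·C + k·V·C, so C = W/(Q + kV).
Q + kV = 8.836e+08 + 47·8.44e+07 = 4.85e+09 m³/yr.
C = 425000/4.85e+09 = 8.762e-05 kg/m³ = 0.08762 mg/L.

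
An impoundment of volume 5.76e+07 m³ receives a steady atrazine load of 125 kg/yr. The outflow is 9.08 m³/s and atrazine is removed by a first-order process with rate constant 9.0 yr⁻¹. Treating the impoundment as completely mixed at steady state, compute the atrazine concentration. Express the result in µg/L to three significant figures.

Outflow Q = 9.08 m³/s × 3.156e+07 s/yr = 2.865e+08 m³/yr.
Steady-state CSTR mass balance: W = Q·C + k·V·C, so C = W/(Q + kV).
Q + kV = 2.865e+08 + 9.0·5.76e+07 = 8.049e+08 m³/yr.
C = 125/8.049e+08 = 1.553e-07 kg/m³ = 0.0001553 mg/L = 0.1553 µg/L.

0.155 µg/L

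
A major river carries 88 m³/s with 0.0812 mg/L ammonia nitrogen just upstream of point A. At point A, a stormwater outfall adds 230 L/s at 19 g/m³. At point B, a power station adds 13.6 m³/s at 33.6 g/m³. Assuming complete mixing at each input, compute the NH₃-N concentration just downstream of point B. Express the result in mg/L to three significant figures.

4.60 mg/L

230 L/s = 0.23 m³/s.
After input A: C = (88·0.0812 + 0.23·19) / 88.23 = 0.1305 mg/L.
After input B: C = (88.23·0.1305 + 13.6·33.6) / 101.8 = 4.601 mg/L.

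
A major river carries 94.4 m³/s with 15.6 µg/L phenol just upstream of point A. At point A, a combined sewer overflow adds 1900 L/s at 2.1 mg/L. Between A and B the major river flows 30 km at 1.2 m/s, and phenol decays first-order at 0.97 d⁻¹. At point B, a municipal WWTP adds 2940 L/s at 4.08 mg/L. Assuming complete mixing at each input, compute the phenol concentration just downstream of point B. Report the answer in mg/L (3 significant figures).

15.6 µg/L = 0.0156 mg/L.
1900 L/s = 1.9 m³/s.
After input A: C = (94.4·0.0156 + 1.9·2.1) / 96.3 = 0.05673 mg/L.
Over the 30 km reach to input B (t = 2.5e+04 s = 0.2894 d), decay gives C = 0.05673·exp(−0.97·0.2894) = 0.04284 mg/L.
2940 L/s = 2.94 m³/s.
After input B: C = (96.3·0.04284 + 2.94·4.08) / 99.24 = 0.1624 mg/L.

0.162 mg/L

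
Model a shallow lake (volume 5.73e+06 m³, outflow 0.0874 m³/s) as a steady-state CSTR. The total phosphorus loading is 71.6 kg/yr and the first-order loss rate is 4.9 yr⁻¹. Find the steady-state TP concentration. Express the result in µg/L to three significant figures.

Outflow Q = 0.0874 m³/s × 3.156e+07 s/yr = 2.758e+06 m³/yr.
Steady-state CSTR mass balance: W = Q·C + k·V·C, so C = W/(Q + kV).
Q + kV = 2.758e+06 + 4.9·5.73e+06 = 3.084e+07 m³/yr.
C = 71.6/3.084e+07 = 2.322e-06 kg/m³ = 0.002322 mg/L = 2.322 µg/L.

2.32 µg/L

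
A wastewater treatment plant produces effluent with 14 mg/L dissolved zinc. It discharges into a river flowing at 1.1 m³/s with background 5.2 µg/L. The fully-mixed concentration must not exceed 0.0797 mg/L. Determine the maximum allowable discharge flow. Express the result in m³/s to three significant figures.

0.00589 m³/s

5.2 µg/L = 0.0052 mg/L.
Mass balance at complete mixing: C_std·(Q_w + Q_r) = Q_w·C_e + Q_r·C_b.
Rearranging, Q_w = Q_r·(C_std − C_b)/(C_e − C_std) = 1.1·(0.0797 − 0.0052) / (14 − 0.0797) = 0.005887 m³/s.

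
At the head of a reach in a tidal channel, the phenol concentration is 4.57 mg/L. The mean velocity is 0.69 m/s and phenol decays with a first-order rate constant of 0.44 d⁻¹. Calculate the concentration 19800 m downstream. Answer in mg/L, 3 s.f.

3.95 mg/L

Travel time t = 19800 m / 0.69 m/s = 1.98e+04/0.69 = 2.87e+04 s = 0.3321 d.
First-order decay: C = 4.57·exp(−0.44·0.3321) = 4.57·0.864 = 3.949 mg/L.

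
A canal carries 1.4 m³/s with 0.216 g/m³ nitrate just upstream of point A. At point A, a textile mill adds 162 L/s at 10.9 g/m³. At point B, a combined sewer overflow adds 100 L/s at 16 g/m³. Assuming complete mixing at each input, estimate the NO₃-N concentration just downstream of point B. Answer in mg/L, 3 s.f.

162 L/s = 0.162 m³/s.
After input A: C = (1.4·0.216 + 0.162·10.9) / 1.562 = 1.324 mg/L.
100 L/s = 0.1 m³/s.
After input B: C = (1.562·1.324 + 0.1·16) / 1.662 = 2.207 mg/L.

2.21 mg/L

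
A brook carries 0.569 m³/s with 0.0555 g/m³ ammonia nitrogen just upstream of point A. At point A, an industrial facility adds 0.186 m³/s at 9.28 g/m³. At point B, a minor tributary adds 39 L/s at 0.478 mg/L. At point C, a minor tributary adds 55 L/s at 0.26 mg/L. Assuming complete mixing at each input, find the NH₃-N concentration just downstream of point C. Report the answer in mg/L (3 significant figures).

After input A: C = (0.569·0.0555 + 0.186·9.28) / 0.755 = 2.328 mg/L.
39 L/s = 0.039 m³/s.
After input B: C = (0.755·2.328 + 0.039·0.478) / 0.794 = 2.237 mg/L.
55 L/s = 0.055 m³/s.
After input C: C = (0.794·2.237 + 0.055·0.26) / 0.849 = 2.109 mg/L.

2.11 mg/L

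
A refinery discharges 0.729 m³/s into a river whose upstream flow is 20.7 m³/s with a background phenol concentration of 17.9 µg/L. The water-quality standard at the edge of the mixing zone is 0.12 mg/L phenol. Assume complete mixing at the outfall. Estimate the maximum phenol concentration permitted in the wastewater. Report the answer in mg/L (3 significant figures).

17.9 µg/L = 0.0179 mg/L.
Mass balance: 0.12·21.43 = 0.729·Cₑ + 20.7·0.0179.
Cₑ = (2.571 − 0.3705) / 0.729 = 3.019 mg/L.

3.02 mg/L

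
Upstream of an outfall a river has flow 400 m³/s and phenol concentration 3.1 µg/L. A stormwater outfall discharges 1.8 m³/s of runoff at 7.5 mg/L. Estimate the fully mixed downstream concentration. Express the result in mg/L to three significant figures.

3.1 µg/L = 0.0031 mg/L.
Flow-weighted mixing gives C = (1.8·7.5 + 400·0.0031) / (1.8 + 400) = 14.74/401.8 = 0.03668 mg/L.

0.0367 mg/L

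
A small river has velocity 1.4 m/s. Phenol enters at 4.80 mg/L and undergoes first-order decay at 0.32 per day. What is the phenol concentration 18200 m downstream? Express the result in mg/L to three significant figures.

4.57 mg/L

Travel time t = 18200 m / 1.4 m/s = 1.82e+04/1.4 = 1.3e+04 s = 0.1505 d.
First-order decay: C = 4.80·exp(−0.32·0.1505) = 4.80·0.953 = 4.574 mg/L.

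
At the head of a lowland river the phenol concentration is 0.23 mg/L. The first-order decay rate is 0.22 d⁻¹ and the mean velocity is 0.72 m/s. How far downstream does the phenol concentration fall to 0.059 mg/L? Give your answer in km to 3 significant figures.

385 km

From C = C₀·e^(−kt), t = ln(C₀/C)/k = ln(0.23/0.059)/0.22 = 1.361/0.22 = 6.184 d.
Distance = v·t = 0.72 m/s × 5.343e+05 s = 3.847e+05 m = 384.7 km.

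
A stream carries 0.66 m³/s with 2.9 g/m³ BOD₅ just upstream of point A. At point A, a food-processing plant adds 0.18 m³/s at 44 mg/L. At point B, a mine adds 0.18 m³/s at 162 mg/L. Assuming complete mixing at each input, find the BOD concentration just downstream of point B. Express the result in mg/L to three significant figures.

After input A: C = (0.66·2.9 + 0.18·44) / 0.84 = 11.71 mg/L.
After input B: C = (0.84·11.71 + 0.18·162) / 1.02 = 38.23 mg/L.

38.2 mg/L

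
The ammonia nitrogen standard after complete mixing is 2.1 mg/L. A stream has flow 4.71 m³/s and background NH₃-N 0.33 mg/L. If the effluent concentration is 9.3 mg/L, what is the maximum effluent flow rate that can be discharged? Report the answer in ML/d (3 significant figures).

100 ML/d

Mass balance at complete mixing: C_std·(Q_w + Q_r) = Q_w·C_e + Q_r·C_b.
Rearranging, Q_w = Q_r·(C_std − C_b)/(C_e − C_std) = 4.71·(2.1 − 0.33) / (9.3 − 2.1) = 1.158 m³/s.
= 100 ML/d.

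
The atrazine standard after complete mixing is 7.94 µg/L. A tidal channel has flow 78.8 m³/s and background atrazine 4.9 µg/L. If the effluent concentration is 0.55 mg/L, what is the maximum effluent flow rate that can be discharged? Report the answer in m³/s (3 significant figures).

4.9 µg/L = 0.0049 mg/L.
7.94 µg/L = 0.00794 mg/L.
Mass balance at complete mixing: C_std·(Q_w + Q_r) = Q_w·C_e + Q_r·C_b.
Rearranging, Q_w = Q_r·(C_std − C_b)/(C_e − C_std) = 78.8·(0.00794 − 0.0049) / (0.55 − 0.00794) = 0.4419 m³/s.

0.442 m³/s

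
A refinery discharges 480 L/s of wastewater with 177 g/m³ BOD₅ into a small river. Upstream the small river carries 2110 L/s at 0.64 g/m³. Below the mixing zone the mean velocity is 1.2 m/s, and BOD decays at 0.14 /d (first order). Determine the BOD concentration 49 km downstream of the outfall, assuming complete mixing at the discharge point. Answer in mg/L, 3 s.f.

480 L/s = 0.48 m³/s.
2110 L/s = 2.11 m³/s.
After complete mixing, C₀ = (0.48·177 + 2.11·0.64) / 2.59 = 33.32 mg/L.
Travel time t = 4.9e+04 m / 1.2 m/s = 4.083e+04 s = 0.4726 d.
C = 33.32·exp(−0.14·0.4726) = 33.32·0.936 = 31.19 mg/L.

31.2 mg/L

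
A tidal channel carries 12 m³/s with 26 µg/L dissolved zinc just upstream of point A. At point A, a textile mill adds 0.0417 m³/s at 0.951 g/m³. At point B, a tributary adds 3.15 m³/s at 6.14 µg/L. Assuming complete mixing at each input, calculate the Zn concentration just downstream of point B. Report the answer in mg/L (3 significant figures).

26 µg/L = 0.026 mg/L.
After input A: C = (12·0.026 + 0.0417·0.951) / 12.04 = 0.0292 mg/L.
6.14 µg/L = 0.00614 mg/L.
After input B: C = (12.04·0.0292 + 3.15·0.00614) / 15.19 = 0.02442 mg/L.

0.0244 mg/L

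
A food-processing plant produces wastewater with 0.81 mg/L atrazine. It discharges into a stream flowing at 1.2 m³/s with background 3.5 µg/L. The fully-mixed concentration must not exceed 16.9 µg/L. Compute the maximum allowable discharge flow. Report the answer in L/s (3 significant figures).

3.5 µg/L = 0.0035 mg/L.
16.9 µg/L = 0.0169 mg/L.
Mass balance at complete mixing: C_std·(Q_w + Q_r) = Q_w·C_e + Q_r·C_b.
Rearranging, Q_w = Q_r·(C_std − C_b)/(C_e − C_std) = 1.2·(0.0169 − 0.0035) / (0.81 − 0.0169) = 0.02027 m³/s.
= 20.27 L/s.

20.3 L/s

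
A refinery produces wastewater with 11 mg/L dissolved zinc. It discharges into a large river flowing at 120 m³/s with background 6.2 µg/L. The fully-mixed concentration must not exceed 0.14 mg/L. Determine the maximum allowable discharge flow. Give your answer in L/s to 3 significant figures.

6.2 µg/L = 0.0062 mg/L.
Mass balance at complete mixing: C_std·(Q_w + Q_r) = Q_w·C_e + Q_r·C_b.
Rearranging, Q_w = Q_r·(C_std − C_b)/(C_e − C_std) = 120·(0.14 − 0.0062) / (11 − 0.14) = 1.478 m³/s.
= 1478 L/s.

1480 L/s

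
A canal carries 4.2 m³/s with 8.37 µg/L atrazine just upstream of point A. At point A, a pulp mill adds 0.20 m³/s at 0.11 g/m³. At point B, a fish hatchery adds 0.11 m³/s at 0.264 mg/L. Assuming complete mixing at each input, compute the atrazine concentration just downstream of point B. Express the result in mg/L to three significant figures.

0.0191 mg/L

8.37 µg/L = 0.00837 mg/L.
After input A: C = (4.2·0.00837 + 0.2·0.11) / 4.4 = 0.01299 mg/L.
After input B: C = (4.4·0.01299 + 0.11·0.264) / 4.51 = 0.01911 mg/L.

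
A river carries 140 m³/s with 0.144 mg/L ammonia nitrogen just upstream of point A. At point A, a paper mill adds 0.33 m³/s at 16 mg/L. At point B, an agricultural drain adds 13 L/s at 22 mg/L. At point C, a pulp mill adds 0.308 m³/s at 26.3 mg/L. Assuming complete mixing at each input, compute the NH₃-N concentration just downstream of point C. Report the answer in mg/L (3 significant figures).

0.240 mg/L

After input A: C = (140·0.144 + 0.33·16) / 140.3 = 0.1813 mg/L.
13 L/s = 0.013 m³/s.
After input B: C = (140.3·0.1813 + 0.013·22) / 140.3 = 0.1833 mg/L.
After input C: C = (140.3·0.1833 + 0.308·26.3) / 140.7 = 0.2405 mg/L.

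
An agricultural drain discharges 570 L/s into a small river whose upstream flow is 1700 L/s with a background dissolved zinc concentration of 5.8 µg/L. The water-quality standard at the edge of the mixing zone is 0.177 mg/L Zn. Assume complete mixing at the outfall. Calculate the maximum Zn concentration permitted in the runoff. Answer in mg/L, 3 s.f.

570 L/s = 0.57 m³/s.
1700 L/s = 1.7 m³/s.
5.8 µg/L = 0.0058 mg/L.
Mass balance: 0.177·2.27 = 0.57·Cₑ + 1.7·0.0058.
Cₑ = (0.4018 − 0.00986) / 0.57 = 0.6876 mg/L.

0.688 mg/L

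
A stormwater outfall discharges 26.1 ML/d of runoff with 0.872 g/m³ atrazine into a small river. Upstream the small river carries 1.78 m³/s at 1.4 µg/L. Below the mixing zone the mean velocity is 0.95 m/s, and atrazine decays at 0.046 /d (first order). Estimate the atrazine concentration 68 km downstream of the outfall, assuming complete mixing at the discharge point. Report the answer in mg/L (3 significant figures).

26.1 ML/d = 0.3021 m³/s.
1.4 µg/L = 0.0014 mg/L.
After complete mixing, C₀ = (0.3021·0.872 + 1.78·0.0014) / 2.082 = 0.1277 mg/L.
Travel time t = 6.8e+04 m / 0.95 m/s = 7.158e+04 s = 0.8285 d.
C = 0.1277·exp(−0.046·0.8285) = 0.1277·0.9626 = 0.1229 mg/L.

0.123 mg/L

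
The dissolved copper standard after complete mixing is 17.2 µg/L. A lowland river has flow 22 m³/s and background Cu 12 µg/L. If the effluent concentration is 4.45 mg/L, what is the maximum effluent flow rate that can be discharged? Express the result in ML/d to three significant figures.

2.23 ML/d

12 µg/L = 0.012 mg/L.
17.2 µg/L = 0.0172 mg/L.
Mass balance at complete mixing: C_std·(Q_w + Q_r) = Q_w·C_e + Q_r·C_b.
Rearranging, Q_w = Q_r·(C_std − C_b)/(C_e − C_std) = 22·(0.0172 − 0.012) / (4.45 − 0.0172) = 0.02581 m³/s.
= 2.23 ML/d.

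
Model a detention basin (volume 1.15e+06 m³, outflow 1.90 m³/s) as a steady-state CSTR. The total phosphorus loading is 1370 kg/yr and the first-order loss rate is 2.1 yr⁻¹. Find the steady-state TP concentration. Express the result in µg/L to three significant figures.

Outflow Q = 1.90 m³/s × 3.156e+07 s/yr = 5.996e+07 m³/yr.
Steady-state CSTR mass balance: W = Q·C + k·V·C, so C = W/(Q + kV).
Q + kV = 5.996e+07 + 2.1·1.15e+06 = 6.237e+07 m³/yr.
C = 1370/6.237e+07 = 2.196e-05 kg/m³ = 0.02196 mg/L = 21.96 µg/L.

22.0 µg/L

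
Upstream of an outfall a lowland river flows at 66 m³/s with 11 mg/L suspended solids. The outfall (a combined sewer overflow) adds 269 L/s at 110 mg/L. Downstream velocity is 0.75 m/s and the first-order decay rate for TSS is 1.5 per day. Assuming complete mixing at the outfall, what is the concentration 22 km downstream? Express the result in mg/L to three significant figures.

6.85 mg/L

269 L/s = 0.269 m³/s.
After complete mixing, C₀ = (0.269·110 + 66·11) / 66.27 = 11.4 mg/L.
Travel time t = 2.2e+04 m / 0.75 m/s = 2.933e+04 s = 0.3395 d.
C = 11.4·exp(−1.5·0.3395) = 11.4·0.6009 = 6.852 mg/L.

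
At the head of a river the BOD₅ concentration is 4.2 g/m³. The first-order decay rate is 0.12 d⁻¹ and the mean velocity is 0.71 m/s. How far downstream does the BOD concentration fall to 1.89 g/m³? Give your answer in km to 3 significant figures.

408 km

From C = C₀·e^(−kt), t = ln(C₀/C)/k = ln(4.2/1.89)/0.12 = 0.7985/0.12 = 6.654 d.
Distance = v·t = 0.71 m/s × 5.749e+05 s = 4.082e+05 m = 408.2 km.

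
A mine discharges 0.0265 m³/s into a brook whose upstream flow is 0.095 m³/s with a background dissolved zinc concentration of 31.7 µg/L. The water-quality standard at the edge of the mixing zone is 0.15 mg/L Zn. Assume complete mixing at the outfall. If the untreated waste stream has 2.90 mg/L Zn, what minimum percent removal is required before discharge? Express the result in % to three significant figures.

80.2 %

31.7 µg/L = 0.0317 mg/L.
Mass balance: 0.15·0.1215 = 0.0265·Cₑ + 0.095·0.0317.
Cₑ = (0.01822 − 0.003011) / 0.0265 = 0.5741 mg/L.
Required removal = 1 − 0.5741/2.90 = 80.2 %.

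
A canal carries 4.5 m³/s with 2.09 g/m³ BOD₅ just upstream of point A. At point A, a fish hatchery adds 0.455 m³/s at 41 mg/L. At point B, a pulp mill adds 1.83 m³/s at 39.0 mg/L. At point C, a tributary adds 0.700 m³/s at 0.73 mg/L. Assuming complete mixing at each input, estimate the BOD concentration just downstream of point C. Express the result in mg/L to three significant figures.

13.4 mg/L

After input A: C = (4.5·2.09 + 0.455·41) / 4.955 = 5.663 mg/L.
After input B: C = (4.955·5.663 + 1.83·39) / 6.785 = 14.65 mg/L.
After input C: C = (6.785·14.65 + 0.7·0.73) / 7.485 = 13.35 mg/L.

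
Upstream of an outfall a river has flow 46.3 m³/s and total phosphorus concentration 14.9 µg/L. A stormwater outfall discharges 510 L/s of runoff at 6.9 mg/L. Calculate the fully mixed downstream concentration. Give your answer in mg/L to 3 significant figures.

0.0899 mg/L

510 L/s = 0.51 m³/s.
14.9 µg/L = 0.0149 mg/L.
Conservation of mass across the mixing zone: C = (0.51·6.9 + 46.3·0.0149) / (0.51 + 46.3) = 4.209/46.81 = 0.08991 mg/L.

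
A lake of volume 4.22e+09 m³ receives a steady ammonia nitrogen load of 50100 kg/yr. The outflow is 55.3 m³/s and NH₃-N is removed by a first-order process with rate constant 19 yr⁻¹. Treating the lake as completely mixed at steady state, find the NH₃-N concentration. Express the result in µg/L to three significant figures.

0.612 µg/L

Outflow Q = 55.3 m³/s × 3.156e+07 s/yr = 1.745e+09 m³/yr.
Steady-state CSTR mass balance: W = Q·C + k·V·C, so C = W/(Q + kV).
Q + kV = 1.745e+09 + 19·4.22e+09 = 8.193e+10 m³/yr.
C = 50100/8.193e+10 = 6.115e-07 kg/m³ = 0.0006115 mg/L = 0.6115 µg/L.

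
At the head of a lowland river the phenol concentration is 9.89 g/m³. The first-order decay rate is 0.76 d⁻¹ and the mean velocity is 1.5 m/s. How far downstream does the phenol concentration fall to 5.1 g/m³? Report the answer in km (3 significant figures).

113 km

From C = C₀·e^(−kt), t = ln(C₀/C)/k = ln(9.89/5.1)/0.76 = 0.6623/0.76 = 0.8714 d.
Distance = v·t = 1.5 m/s × 7.529e+04 s = 1.129e+05 m = 112.9 km.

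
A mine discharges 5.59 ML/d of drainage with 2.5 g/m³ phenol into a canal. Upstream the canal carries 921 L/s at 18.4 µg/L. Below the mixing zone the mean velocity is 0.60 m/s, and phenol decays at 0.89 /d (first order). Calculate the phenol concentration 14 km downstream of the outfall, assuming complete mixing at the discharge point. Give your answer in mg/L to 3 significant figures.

0.143 mg/L

5.59 ML/d = 0.0647 m³/s.
921 L/s = 0.921 m³/s.
18.4 µg/L = 0.0184 mg/L.
After complete mixing, C₀ = (0.0647·2.5 + 0.921·0.0184) / 0.9857 = 0.1813 mg/L.
Travel time t = 1.4e+04 m / 0.60 m/s = 2.333e+04 s = 0.2701 d.
C = 0.1813·exp(−0.89·0.2701) = 0.1813·0.7863 = 0.1426 mg/L.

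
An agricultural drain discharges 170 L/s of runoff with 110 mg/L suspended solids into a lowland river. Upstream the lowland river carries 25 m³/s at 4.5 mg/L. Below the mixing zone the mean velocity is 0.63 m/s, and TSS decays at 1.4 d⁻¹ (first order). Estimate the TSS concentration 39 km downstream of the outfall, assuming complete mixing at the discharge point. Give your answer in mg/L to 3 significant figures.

1.91 mg/L

170 L/s = 0.17 m³/s.
After complete mixing, C₀ = (0.17·110 + 25·4.5) / 25.17 = 5.213 mg/L.
Travel time t = 3.9e+04 m / 0.63 m/s = 6.19e+04 s = 0.7165 d.
C = 5.213·exp(−1.4·0.7165) = 5.213·0.3667 = 1.912 mg/L.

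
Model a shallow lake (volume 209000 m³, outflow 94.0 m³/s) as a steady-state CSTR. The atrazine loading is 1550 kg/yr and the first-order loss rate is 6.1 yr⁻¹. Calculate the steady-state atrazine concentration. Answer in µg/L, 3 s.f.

0.522 µg/L

Outflow Q = 94.0 m³/s × 3.156e+07 s/yr = 2.966e+09 m³/yr.
Steady-state CSTR mass balance: W = Q·C + k·V·C, so C = W/(Q + kV).
Q + kV = 2.966e+09 + 6.1·209000 = 2.968e+09 m³/yr.
C = 1550/2.968e+09 = 5.223e-07 kg/m³ = 0.0005223 mg/L = 0.5223 µg/L.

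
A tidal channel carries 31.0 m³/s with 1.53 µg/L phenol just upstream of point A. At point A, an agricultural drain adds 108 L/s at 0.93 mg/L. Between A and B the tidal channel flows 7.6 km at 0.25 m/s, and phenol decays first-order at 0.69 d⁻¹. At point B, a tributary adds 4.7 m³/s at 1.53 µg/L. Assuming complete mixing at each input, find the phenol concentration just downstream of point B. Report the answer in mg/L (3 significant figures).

0.00344 mg/L

1.53 µg/L = 0.00153 mg/L.
108 L/s = 0.108 m³/s.
After input A: C = (31·0.00153 + 0.108·0.93) / 31.11 = 0.004753 mg/L.
Over the 7.6 km reach to input B (t = 3.04e+04 s = 0.3519 d), decay gives C = 0.004753·exp(−0.69·0.3519) = 0.003729 mg/L.
1.53 µg/L = 0.00153 mg/L.
After input B: C = (31.11·0.003729 + 4.7·0.00153) / 35.81 = 0.00344 mg/L.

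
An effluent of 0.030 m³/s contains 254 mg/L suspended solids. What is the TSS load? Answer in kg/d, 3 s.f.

658 kg/d

Mass flux = Q·C = 0.03 m³/s × 254 g/m³ = 7.62 g/s.
= 7.62 g/s × 86.4 = 658.4 kg/d.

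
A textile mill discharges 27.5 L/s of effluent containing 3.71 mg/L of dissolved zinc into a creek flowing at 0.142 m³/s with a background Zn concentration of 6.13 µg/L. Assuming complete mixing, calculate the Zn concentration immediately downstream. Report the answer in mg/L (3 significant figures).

27.5 L/s = 0.0275 m³/s.
6.13 µg/L = 0.00613 mg/L.
Flow-weighted mixing gives C = (0.0275·3.71 + 0.142·0.00613) / (0.0275 + 0.142) = 0.1029/0.1695 = 0.6071 mg/L.

0.607 mg/L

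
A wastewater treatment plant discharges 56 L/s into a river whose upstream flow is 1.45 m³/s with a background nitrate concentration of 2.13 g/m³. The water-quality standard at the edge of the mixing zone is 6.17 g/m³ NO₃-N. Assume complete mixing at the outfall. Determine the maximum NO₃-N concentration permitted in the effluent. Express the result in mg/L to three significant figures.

111 mg/L

56 L/s = 0.056 m³/s.
Mass balance: 6.17·1.506 = 0.056·Cₑ + 1.45·2.13.
Cₑ = (9.292 − 3.088) / 0.056 = 110.8 mg/L.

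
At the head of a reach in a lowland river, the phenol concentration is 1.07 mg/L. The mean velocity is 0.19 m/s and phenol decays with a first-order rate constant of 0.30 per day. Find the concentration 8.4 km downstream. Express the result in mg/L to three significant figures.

0.918 mg/L

Travel time t = 8.4 km / 0.19 m/s = 8400/0.19 = 4.421e+04 s = 0.5117 d.
First-order decay: C = 1.07·exp(−0.30·0.5117) = 1.07·0.8577 = 0.9177 mg/L.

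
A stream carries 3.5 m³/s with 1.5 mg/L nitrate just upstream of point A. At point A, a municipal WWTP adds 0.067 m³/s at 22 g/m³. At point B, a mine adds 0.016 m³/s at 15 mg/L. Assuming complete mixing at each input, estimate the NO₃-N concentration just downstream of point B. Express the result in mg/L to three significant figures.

1.94 mg/L

After input A: C = (3.5·1.5 + 0.067·22) / 3.567 = 1.885 mg/L.
After input B: C = (3.567·1.885 + 0.016·15) / 3.583 = 1.944 mg/L.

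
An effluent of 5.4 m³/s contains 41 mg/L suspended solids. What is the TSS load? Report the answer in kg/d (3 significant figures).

Mass flux = Q·C = 5.4 m³/s × 41 g/m³ = 221.4 g/s.
= 221.4 g/s × 86.4 = 1.913e+04 kg/d.

19100 kg/d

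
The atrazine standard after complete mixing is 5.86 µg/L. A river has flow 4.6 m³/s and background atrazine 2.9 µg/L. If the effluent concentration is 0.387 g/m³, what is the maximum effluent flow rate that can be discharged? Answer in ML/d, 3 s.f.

2.9 µg/L = 0.0029 mg/L.
5.86 µg/L = 0.00586 mg/L.
Mass balance at complete mixing: C_std·(Q_w + Q_r) = Q_w·C_e + Q_r·C_b.
Rearranging, Q_w = Q_r·(C_std − C_b)/(C_e − C_std) = 4.6·(0.00586 − 0.0029) / (0.387 − 0.00586) = 0.03572 m³/s.
= 3.087 ML/d.

3.09 ML/d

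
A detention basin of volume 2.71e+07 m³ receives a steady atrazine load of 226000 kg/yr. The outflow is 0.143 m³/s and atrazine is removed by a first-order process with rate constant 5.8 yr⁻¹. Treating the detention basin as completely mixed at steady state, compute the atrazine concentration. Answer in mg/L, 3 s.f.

1.40 mg/L

Outflow Q = 0.143 m³/s × 3.156e+07 s/yr = 4.513e+06 m³/yr.
Steady-state CSTR mass balance: W = Q·C + k·V·C, so C = W/(Q + kV).
Q + kV = 4.513e+06 + 5.8·2.71e+07 = 1.617e+08 m³/yr.
C = 226000/1.617e+08 = 0.001398 kg/m³ = 1.398 mg/L.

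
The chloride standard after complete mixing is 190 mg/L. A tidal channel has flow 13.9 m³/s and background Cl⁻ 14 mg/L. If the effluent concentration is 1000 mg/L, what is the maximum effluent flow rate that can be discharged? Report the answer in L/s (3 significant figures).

3020 L/s

Mass balance at complete mixing: C_std·(Q_w + Q_r) = Q_w·C_e + Q_r·C_b.
Rearranging, Q_w = Q_r·(C_std − C_b)/(C_e − C_std) = 13.9·(190 − 14) / (1000 − 190) = 3.02 m³/s.
= 3020 L/s.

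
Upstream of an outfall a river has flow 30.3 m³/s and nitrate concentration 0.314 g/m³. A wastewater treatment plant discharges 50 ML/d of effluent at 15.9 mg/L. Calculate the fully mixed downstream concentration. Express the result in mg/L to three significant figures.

0.606 mg/L

50 ML/d = 0.5787 m³/s.
Conservation of mass across the mixing zone: C = (0.5787·15.9 + 30.3·0.314) / (0.5787 + 30.3) = 18.72/30.88 = 0.6061 mg/L.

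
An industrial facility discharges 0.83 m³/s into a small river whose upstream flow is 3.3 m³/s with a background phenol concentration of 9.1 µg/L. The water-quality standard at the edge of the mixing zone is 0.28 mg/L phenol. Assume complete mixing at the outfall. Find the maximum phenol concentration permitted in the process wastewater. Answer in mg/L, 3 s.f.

9.1 µg/L = 0.0091 mg/L.
Mass balance: 0.28·4.13 = 0.83·Cₑ + 3.3·0.0091.
Cₑ = (1.156 − 0.03003) / 0.83 = 1.357 mg/L.

1.36 mg/L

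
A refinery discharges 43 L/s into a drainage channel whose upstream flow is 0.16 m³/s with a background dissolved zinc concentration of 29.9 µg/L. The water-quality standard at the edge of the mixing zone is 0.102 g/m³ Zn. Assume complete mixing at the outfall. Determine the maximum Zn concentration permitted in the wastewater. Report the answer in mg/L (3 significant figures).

43 L/s = 0.043 m³/s.
29.9 µg/L = 0.0299 mg/L.
Mass balance: 0.102·0.203 = 0.043·Cₑ + 0.16·0.0299.
Cₑ = (0.02071 − 0.004784) / 0.043 = 0.3703 mg/L.

0.370 mg/L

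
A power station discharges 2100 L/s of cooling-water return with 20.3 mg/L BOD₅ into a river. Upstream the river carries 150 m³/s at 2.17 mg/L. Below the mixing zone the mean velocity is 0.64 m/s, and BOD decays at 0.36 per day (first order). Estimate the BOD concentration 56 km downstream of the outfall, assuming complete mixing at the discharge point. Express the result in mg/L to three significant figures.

2100 L/s = 2.1 m³/s.
After complete mixing, C₀ = (2.1·20.3 + 150·2.17) / 152.1 = 2.42 mg/L.
Travel time t = 5.6e+04 m / 0.64 m/s = 8.75e+04 s = 1.013 d.
C = 2.42·exp(−0.36·1.013) = 2.42·0.6945 = 1.681 mg/L.

1.68 mg/L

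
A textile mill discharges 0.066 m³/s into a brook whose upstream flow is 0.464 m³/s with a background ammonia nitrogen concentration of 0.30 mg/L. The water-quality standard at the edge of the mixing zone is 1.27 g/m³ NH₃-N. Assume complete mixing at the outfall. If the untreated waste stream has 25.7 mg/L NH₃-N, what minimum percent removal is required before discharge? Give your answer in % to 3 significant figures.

Mass balance: 1.27·0.53 = 0.066·Cₑ + 0.464·0.3.
Cₑ = (0.6731 − 0.1392) / 0.066 = 8.089 mg/L.
Required removal = 1 − 8.089/25.7 = 68.52 %.

68.5 %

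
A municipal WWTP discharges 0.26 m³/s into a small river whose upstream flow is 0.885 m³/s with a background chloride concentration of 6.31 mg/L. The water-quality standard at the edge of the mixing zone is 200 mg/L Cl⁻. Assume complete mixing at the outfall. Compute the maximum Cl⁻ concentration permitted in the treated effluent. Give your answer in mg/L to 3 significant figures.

859 mg/L

Mass balance: 200·1.145 = 0.26·Cₑ + 0.885·6.31.
Cₑ = (229 − 5.584) / 0.26 = 859.3 mg/L.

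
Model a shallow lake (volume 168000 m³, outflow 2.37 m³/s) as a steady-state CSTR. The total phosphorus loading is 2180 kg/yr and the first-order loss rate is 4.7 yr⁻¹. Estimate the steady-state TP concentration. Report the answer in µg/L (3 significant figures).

28.8 µg/L

Outflow Q = 2.37 m³/s × 3.156e+07 s/yr = 7.479e+07 m³/yr.
Steady-state CSTR mass balance: W = Q·C + k·V·C, so C = W/(Q + kV).
Q + kV = 7.479e+07 + 4.7·168000 = 7.558e+07 m³/yr.
C = 2180/7.558e+07 = 2.884e-05 kg/m³ = 0.02884 mg/L = 28.84 µg/L.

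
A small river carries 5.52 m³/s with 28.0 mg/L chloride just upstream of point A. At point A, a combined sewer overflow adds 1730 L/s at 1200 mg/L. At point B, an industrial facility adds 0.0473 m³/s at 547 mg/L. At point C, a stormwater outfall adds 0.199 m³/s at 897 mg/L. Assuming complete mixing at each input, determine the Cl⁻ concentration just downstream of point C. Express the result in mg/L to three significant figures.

1730 L/s = 1.73 m³/s.
After input A: C = (5.52·28 + 1.73·1200) / 7.25 = 307.7 mg/L.
After input B: C = (7.25·307.7 + 0.0473·547) / 7.297 = 309.2 mg/L.
After input C: C = (7.297·309.2 + 0.199·897) / 7.496 = 324.8 mg/L.

325 mg/L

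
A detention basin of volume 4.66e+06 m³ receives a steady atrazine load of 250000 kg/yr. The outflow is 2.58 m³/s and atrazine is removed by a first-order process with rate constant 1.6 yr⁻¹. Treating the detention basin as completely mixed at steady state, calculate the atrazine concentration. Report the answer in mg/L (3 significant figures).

Outflow Q = 2.58 m³/s × 3.156e+07 s/yr = 8.142e+07 m³/yr.
Steady-state CSTR mass balance: W = Q·C + k·V·C, so C = W/(Q + kV).
Q + kV = 8.142e+07 + 1.6·4.66e+06 = 8.887e+07 m³/yr.
C = 250000/8.887e+07 = 0.002813 kg/m³ = 2.813 mg/L.

2.81 mg/L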